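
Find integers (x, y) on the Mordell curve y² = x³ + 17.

Try small integer x values and check whether x³ + 17 is a perfect square.
x = -2: x³ + 17 = -2³ + 17 = -8 + 17 = 9
Is 9 a perfect square? 3² = 9 ✓
So (x, y) = (-2, -3) is a solution.

x = -2, y = -3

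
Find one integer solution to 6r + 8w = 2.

Step 1: Check solvability.
gcd(6, 8) = 2
Since 2 divides 2, solutions exist.

Step 2: Apply extended Euclidean algorithm to find gcd.
We find integers such that 6*x0 + 8*y0 = 2

Step 3: Scale the particular solution.
Multiply by 2/2 = 1:
r = -1, w = 1

Step 4: Verify.
6*(-1) + 8*(1) = 2 = 2 ✓

r = -1, w = 1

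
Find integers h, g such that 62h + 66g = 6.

Step 1: Check solvability.
gcd(62, 66) = 2
Since 2 divides 6, solutions exist.

Step 2: Apply extended Euclidean algorithm to find gcd.
We find integers such that 62*x0 + 66*y0 = 2

Step 3: Scale the particular solution.
Multiply by 6/2 = 3:
h = 48, g = -45

Step 4: Verify.
62*(48) + 66*(-45) = 6 = 6 ✓

h = 48, g = -45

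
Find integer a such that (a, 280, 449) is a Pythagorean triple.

a² = c² - b² = 449² - 280² = 201601 - 78400 = 123201
a = sqrt(123201) = 351

351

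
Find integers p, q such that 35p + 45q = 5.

Step 1: Check solvability.
gcd(35, 45) = 5
Since 5 divides 5, solutions exist.

Step 2: Apply extended Euclidean algorithm to find gcd.
We find integers such that 35*x0 + 45*y0 = 5

Step 3: Scale the particular solution.
Multiply by 5/5 = 1:
p = 4, q = -3

Step 4: Verify.
35*(4) + 45*(-3) = 5 = 5 ✓

p = 4, q = -3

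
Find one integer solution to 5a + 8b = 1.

Step 1: Check solvability.
gcd(5, 8) = 1
Since 1 divides 1, solutions exist.

Step 2: Apply extended Euclidean algorithm to find gcd.
We find integers such that 5*x0 + 8*y0 = 1

Step 3: Scale the particular solution.
Multiply by 1/1 = 1:
a = -3, b = 2

Step 4: Verify.
5*(-3) + 8*(2) = 1 = 1 ✓

a = -3, b = 2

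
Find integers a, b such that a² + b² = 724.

We need to find integers a, b > 0 such that a² + b² = 724.
Trying a = 18: b² = 724 - 18² = 724 - 324 = 400
b = 20
Check: 18² + 20² = 324 + 400 = 724 ✓

724 = 18² + 20²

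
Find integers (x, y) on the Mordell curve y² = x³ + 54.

Try small integer x values and check whether x³ + 54 is a perfect square.
x = 3: x³ + 54 = 3³ + 54 = 27 + 54 = 81
Is 81 a perfect square? 9² = 81 ✓
So (x, y) = (3, 9) is a solution.

x = 3, y = 9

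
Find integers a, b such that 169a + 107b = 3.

Step 1: Check solvability.
gcd(169, 107) = 1
Since 1 divides 3, solutions exist.

Step 2: Apply extended Euclidean algorithm to find gcd.
We find integers such that 169*x0 + 107*y0 = 1

Step 3: Scale the particular solution.
Multiply by 3/1 = 3:
a = 57, b = -90

Step 4: Verify.
169*(57) + 107*(-90) = 3 = 3 ✓

a = 57, b = -90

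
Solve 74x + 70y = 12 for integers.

Step 1: Check solvability.
gcd(74, 70) = 2
Since 2 divides 12, solutions exist.

Step 2: Apply extended Euclidean algorithm to find gcd.
We find integers such that 74*x0 + 70*y0 = 2

Step 3: Scale the particular solution.
Multiply by 12/2 = 6:
x = -102, y = 108

Step 4: Verify.
74*(-102) + 70*(108) = 12 = 12 ✓

x = -102, y = 108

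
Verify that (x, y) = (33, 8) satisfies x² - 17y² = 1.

Compute x² = 33² = 1089
Compute 17y² = 17·8² = 17·64 = 1088
x² - 17y² = 1089 - 1088 = 1
Since this equals 1, (33, 8) is a solution.

Yes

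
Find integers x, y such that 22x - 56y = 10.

Step 1: Check solvability.
gcd(22, 56) = 2
Since 2 divides 10, solutions exist.

Step 2: Apply extended Euclidean algorithm to find gcd.
We find integers such that 22*x0 + 56*y0 = 2

Step 3: Scale the particular solution.
Multiply by 10/2 = 5:
x = -25, y = -10

Step 4: Verify.
22*(-25) - 56*(-10) = 10 = 10 ✓

x = -25, y = -10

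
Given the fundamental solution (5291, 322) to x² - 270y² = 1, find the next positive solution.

Solutions to x² - Dy² = 1 are generated by powers of (x₀ + y₀√D).
The next solution satisfies x₁ + y₁√270 = (x₀ + y₀√270)², giving:
x₁ = x₀² + 270y₀² = 5291² + 270·322² = 27994681 + 27994680 = 55989361
y₁ = 2x₀y₀ = 2·5291·322 = 3407404

Verify: 55989361² - 270·3407404² = 3134808545188321 - 3134808545188320 = 1 ✓

x = 55989361, y = 3407404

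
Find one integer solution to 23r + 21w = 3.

Step 1: Check solvability.
gcd(23, 21) = 1
Since 1 divides 3, solutions exist.

Step 2: Apply extended Euclidean algorithm to find gcd.
We find integers such that 23*x0 + 21*y0 = 1

Step 3: Scale the particular solution.
Multiply by 3/1 = 3:
r = -30, w = 33

Step 4: Verify.
23*(-30) + 21*(33) = 3 = 3 ✓

r = -30, w = 33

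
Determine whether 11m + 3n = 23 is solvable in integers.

Step 1: Compute gcd(11, 3).
gcd(11, 3) = 1

Step 2: Check divisibility.
Does 1 divide 23? 23 = 1 x 23, so yes.

By the theorem on linear Diophantine equations, 11m + 3n = 23 has integer solutions if and only if gcd(11, 3) divides 23. Since 1 | 23, solutions exist.

Yes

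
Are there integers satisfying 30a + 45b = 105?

Step 1: Compute gcd(30, 45).
gcd(30, 45) = 15

Step 2: Check divisibility.
Does 15 divide 105? 105 = 15 x 7, so yes.

By the theorem on linear Diophantine equations, 30a + 45b = 105 has integer solutions if and only if gcd(30, 45) divides 105. Since 15 | 105, solutions exist.

Yes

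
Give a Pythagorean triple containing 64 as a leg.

We need the other leg and hypotenuse such that 64² + x² = c².
Take x = 1023, c = 1025: 64² + 1023² = 4096 + 1046529 = 1050625 = 1025² ✓
Triple: (1023, 64, 1025)

(1023, 64, 1025)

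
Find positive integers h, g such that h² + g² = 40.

Search for h with 40 - h² a perfect square.
h = 2: 40 - 2² = 40 - 4 = 36 = 6² ✓
So h = 2, g = 6.

h = 2, g = 6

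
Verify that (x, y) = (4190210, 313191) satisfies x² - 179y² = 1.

Compute x² = 4190210² = 17557859844100
Compute 179y² = 179·313191² = 179·98088602481 = 17557859844099
x² - 179y² = 17557859844100 - 17557859844099 = 1
Since this equals 1, (4190210, 313191) is a solution.

Yes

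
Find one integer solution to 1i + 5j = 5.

Step 1: Check solvability.
gcd(1, 5) = 1
Since 1 divides 5, solutions exist.

Step 2: Apply extended Euclidean algorithm to find gcd.
We find integers such that 1*x0 + 5*y0 = 1

Step 3: Scale the particular solution.
Multiply by 5/1 = 5:
i = 5, j = 0

Step 4: Verify.
1*(5) + 5*(0) = 5 = 5 ✓

i = 5, j = 0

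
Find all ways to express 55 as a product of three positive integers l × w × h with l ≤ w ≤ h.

Iterate l from 1 to ⌊55^(1/3)⌋. For each l dividing 55, iterate w ≥ l with w dividing 55/l, and set h = 55/(l·w).
Triples found (2): (1×1×55), (1×5×11)

(1×1×55), (1×5×11)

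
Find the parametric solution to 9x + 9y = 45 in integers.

Step 1: Compute gcd(9, 9) = 9.
Since 9 divides 45, solutions exist.

Step 2: Find a particular solution using extended Euclidean algorithm.
We get x₀ = 0, y₀ = 5.
Check: 9*0 + 9*5 = 45 = 45 ✓

Step 3: Write the general solution.
x = 0 + (9/9)t = 0 + 1t
y = 5 - (9/9)t = 5 - 1t
for any integer t.

x = 0 + 1t, y = 5 - 1t for integer t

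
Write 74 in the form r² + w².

We need to find integers r, w > 0 such that r² + w² = 74.
Trying r = 5: w² = 74 - 5² = 74 - 25 = 49
w = 7
Check: 5² + 7² = 25 + 49 = 74 ✓

74 = 5² + 7²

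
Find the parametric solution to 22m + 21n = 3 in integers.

Step 1: Compute gcd(22, 21) = 1.
Since 1 divides 3, solutions exist.

Step 2: Find a particular solution using extended Euclidean algorithm.
We get m₀ = 3, n₀ = -3.
Check: 22*3 + 21*-3 = 3 = 3 ✓

Step 3: Write the general solution.
m = 3 + (21/1)t = 3 + 21t
n = -3 - (22/1)t = -3 - 22t
for any integer t.

m = 3 + 21t, n = -3 - 22t for integer t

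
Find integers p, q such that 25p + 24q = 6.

Step 1: Check solvability.
gcd(25, 24) = 1
Since 1 divides 6, solutions exist.

Step 2: Apply extended Euclidean algorithm to find gcd.
We find integers such that 25*x0 + 24*y0 = 1

Step 3: Scale the particular solution.
Multiply by 6/1 = 6:
p = 6, q = -6

Step 4: Verify.
25*(6) + 24*(-6) = 6 = 6 ✓

p = 6, q = -6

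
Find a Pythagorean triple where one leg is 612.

We need the other leg and hypotenuse such that 612² + x² = c².
Take x = 35, c = 613: 612² + 35² = 374544 + 1225 = 375769 = 613² ✓
Triple: (35, 612, 613)

(35, 612, 613)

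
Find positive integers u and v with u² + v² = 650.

We need to find integers u, v > 0 such that u² + v² = 650.
Trying u = 5: v² = 650 - 5² = 650 - 25 = 625
v = 25
Check: 5² + 25² = 25 + 625 = 650 ✓

650 = 5² + 25²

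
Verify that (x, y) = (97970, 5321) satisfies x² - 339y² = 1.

Compute x² = 97970² = 9598120900
Compute 339y² = 339·5321² = 339·28313041 = 9598120899
x² - 339y² = 9598120900 - 9598120899 = 1
Since this equals 1, (97970, 5321) is a solution.

Yes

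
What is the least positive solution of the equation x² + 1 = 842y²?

We need x² = 842y² - 1. Try successive y:
y = 1: x² = 842·1² - 1 = 841 = 29² ✓
Check: 29² - 842·1² = 841 - 842 = -1 ✓

x = 29, y = 1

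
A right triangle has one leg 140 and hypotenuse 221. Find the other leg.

a² = c² - b² = 48841 - 19600 = 29241
a = 171

171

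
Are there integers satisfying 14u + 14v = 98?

Step 1: Compute gcd(14, 14).
gcd(14, 14) = 14

Step 2: Check divisibility.
Does 14 divide 98? 98 = 14 x 7, so yes.

By the theorem on linear Diophantine equations, 14u + 14v = 98 has integer solutions if and only if gcd(14, 14) divides 98. Since 14 | 98, solutions exist.

Yes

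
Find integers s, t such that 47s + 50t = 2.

Step 1: Check solvability.
gcd(47, 50) = 1
Since 1 divides 2, solutions exist.

Step 2: Apply extended Euclidean algorithm to find gcd.
We find integers such that 47*x0 + 50*y0 = 1

Step 3: Scale the particular solution.
Multiply by 2/1 = 2:
s = -34, t = 32

Step 4: Verify.
47*(-34) + 50*(32) = 2 = 2 ✓

s = -34, t = 32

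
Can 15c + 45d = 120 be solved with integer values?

Step 1: Compute gcd(15, 45).
gcd(15, 45) = 15

Step 2: Check divisibility.
Does 15 divide 120? 120 = 15 x 8, so yes.

By the theorem on linear Diophantine equations, 15c + 45d = 120 has integer solutions if and only if gcd(15, 45) divides 120. Since 15 | 120, solutions exist.

Yes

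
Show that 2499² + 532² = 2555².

Compute a² + b² = 2499² + 532² = 6245001 + 283024 = 6528025
Compute c² = 2555² = 6528025
Since 6528025 = 6528025, confirmed.

Yes, it is a Pythagorean triple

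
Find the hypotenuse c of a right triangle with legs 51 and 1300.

c² = a² + b² = 51² + 1300² = 2601 + 1690000 = 1692601
c = sqrt(1692601) = 1301

1301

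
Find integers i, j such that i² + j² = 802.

We need to find integers i, j > 0 such that i² + j² = 802.
Trying i = 19: j² = 802 - 19² = 802 - 361 = 441
j = 21
Check: 19² + 21² = 361 + 441 = 802 ✓

802 = 19² + 21²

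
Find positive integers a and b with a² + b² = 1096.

We need to find integers a, b > 0 such that a² + b² = 1096.
Trying a = 14: b² = 1096 - 14² = 1096 - 196 = 900
b = 30
Check: 14² + 30² = 196 + 900 = 1096 ✓

1096 = 14² + 30²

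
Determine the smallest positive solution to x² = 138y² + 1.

We seek the smallest positive integers (x, y) with x² - 138y² = 1, i.e., x² = 138y² + 1.
Try successive y values:
y = 1: x² = 138·1² + 1 = 139, not a perfect square
y = 2: x² = 138·2² + 1 = 553, not a perfect square
y = 3: x² = 138·3² + 1 = 1243, not a perfect square
... continuing the search (or via continued fractions) ...
y = 4: x² = 138·4² + 1 = 2209, x = 47 ✓

Verify: 47² - 138·4² = 2209 - 2208 = 1 ✓

x = 47, y = 4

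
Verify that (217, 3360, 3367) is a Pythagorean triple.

Compute a² + b² = 217² + 3360² = 47089 + 11289600 = 11336689
Compute c² = 3367² = 11336689
Since 11336689 = 11336689, confirmed.

Yes, it is a Pythagorean triple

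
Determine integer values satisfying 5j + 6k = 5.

Step 1: Check solvability.
gcd(5, 6) = 1
Since 1 divides 5, solutions exist.

Step 2: Apply extended Euclidean algorithm to find gcd.
We find integers such that 5*x0 + 6*y0 = 1

Step 3: Scale the particular solution.
Multiply by 5/1 = 5:
j = -5, k = 5

Step 4: Verify.
5*(-5) + 6*(5) = 5 = 5 ✓

j = -5, k = 5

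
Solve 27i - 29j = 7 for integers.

Step 1: Check solvability.
gcd(27, 29) = 1
Since 1 divides 7, solutions exist.

Step 2: Apply extended Euclidean algorithm to find gcd.
We find integers such that 27*x0 + 29*y0 = 1

Step 3: Scale the particular solution.
Multiply by 7/1 = 7:
i = 98, j = 91

Step 4: Verify.
27*(98) - 29*(91) = 7 = 7 ✓

i = 98, j = 91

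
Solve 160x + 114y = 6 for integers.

Step 1: Check solvability.
gcd(160, 114) = 2
Since 2 divides 6, solutions exist.

Step 2: Apply extended Euclidean algorithm to find gcd.
We find integers such that 160*x0 + 114*y0 = 2

Step 3: Scale the particular solution.
Multiply by 6/2 = 3:
x = 15, y = -21

Step 4: Verify.
160*(15) + 114*(-21) = 6 = 6 ✓

x = 15, y = -21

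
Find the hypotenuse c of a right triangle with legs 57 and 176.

c² = a² + b² = 57² + 176² = 3249 + 30976 = 34225
c = 185

185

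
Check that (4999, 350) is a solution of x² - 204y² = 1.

Compute x² = 4999² = 24990001
Compute 204y² = 204·350² = 204·122500 = 24990000
x² - 204y² = 24990001 - 24990000 = 1
Since this equals 1, (4999, 350) is a solution.

Yes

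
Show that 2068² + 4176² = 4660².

Compute a² + b² = 2068² + 4176² = 4276624 + 17438976 = 21715600
Compute c² = 4660² = 21715600
Since 21715600 = 21715600, confirmed.

Yes, it is a Pythagorean triple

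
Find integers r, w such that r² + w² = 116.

We need to find integers r, w > 0 such that r² + w² = 116.
Trying r = 4: w² = 116 - 4² = 116 - 16 = 100
w = 10
Check: 4² + 10² = 16 + 100 = 116 ✓

116 = 4² + 10²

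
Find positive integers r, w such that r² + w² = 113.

Search for r with 113 - r² a perfect square.
r = 7: 113 - 7² = 113 - 49 = 64 = 8² ✓
So r = 7, w = 8.

r = 7, w = 8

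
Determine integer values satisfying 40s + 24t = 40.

Step 1: Check solvability.
gcd(40, 24) = 8
Since 8 divides 40, solutions exist.

Step 2: Apply extended Euclidean algorithm to find gcd.
We find integers such that 40*x0 + 24*y0 = 8

Step 3: Scale the particular solution.
Multiply by 40/8 = 5:
s = -5, t = 10

Step 4: Verify.
40*(-5) + 24*(10) = 40 = 40 ✓

s = -5, t = 10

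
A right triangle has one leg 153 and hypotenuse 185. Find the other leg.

b² = c² - a² = 34225 - 23409 = 10816
b = 104

104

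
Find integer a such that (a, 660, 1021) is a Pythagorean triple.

a² = c² - b² = 1021² - 660² = 1042441 - 435600 = 606841
a = sqrt(606841) = 779

779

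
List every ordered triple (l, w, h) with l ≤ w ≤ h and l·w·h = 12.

Iterate l from 1 to ⌊12^(1/3)⌋. For each l dividing 12, iterate w ≥ l with w dividing 12/l, and set h = 12/(l·w).
Triples found (4): (1×1×12), (1×2×6), (1×3×4), (2×2×3)

(1×1×12), (1×2×6), (1×3×4), (2×2×3)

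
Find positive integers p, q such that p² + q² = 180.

Search for p with 180 - p² a perfect square.
p = 6: 180 - 6² = 180 - 36 = 144 = 12² ✓
So p = 6, q = 12.

p = 6, q = 12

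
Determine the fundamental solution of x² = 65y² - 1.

We need x² = 65y² - 1. Try successive y:
y = 1: x² = 65·1² - 1 = 64 = 8² ✓
Check: 8² - 65·1² = 64 - 65 = -1 ✓

x = 8, y = 1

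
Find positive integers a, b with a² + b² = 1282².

We need a² + b² = 1282² = 1643524.
Trying: 1218² + 400² = 1483524 + 160000 = 1643524 ✓

(1218, 400, 1282)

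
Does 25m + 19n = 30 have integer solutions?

Step 1: Compute gcd(25, 19).
gcd(25, 19) = 1

Step 2: Check divisibility.
Does 1 divide 30? 30 = 1 x 30, so yes.

By the theorem on linear Diophantine equations, 25m + 19n = 30 has integer solutions if and only if gcd(25, 19) divides 30. Since 1 | 30, solutions exist.

Yes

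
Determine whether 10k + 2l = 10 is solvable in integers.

Step 1: Compute gcd(10, 2).
gcd(10, 2) = 2

Step 2: Check divisibility.
Does 2 divide 10? 10 = 2 x 5, so yes.

By the theorem on linear Diophantine equations, 10k + 2l = 10 has integer solutions if and only if gcd(10, 2) divides 10. Since 2 | 10, solutions exist.

Yes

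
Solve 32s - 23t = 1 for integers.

Step 1: Check solvability.
gcd(32, 23) = 1
Since 1 divides 1, solutions exist.

Step 2: Apply extended Euclidean algorithm to find gcd.
We find integers such that 32*x0 + 23*y0 = 1

Step 3: Scale the particular solution.
Multiply by 1/1 = 1:
s = -5, t = -7

Step 4: Verify.
32*(-5) - 23*(-7) = 1 = 1 ✓

s = -5, t = -7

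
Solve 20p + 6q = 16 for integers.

Step 1: Check solvability.
gcd(20, 6) = 2
Since 2 divides 16, solutions exist.

Step 2: Apply extended Euclidean algorithm to find gcd.
We find integers such that 20*x0 + 6*y0 = 2

Step 3: Scale the particular solution.
Multiply by 16/2 = 8:
p = 8, q = -24

Step 4: Verify.
20*(8) + 6*(-24) = 16 = 16 ✓

p = 8, q = -24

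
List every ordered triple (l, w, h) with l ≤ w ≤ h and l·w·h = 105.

Iterate l from 1 to ⌊105^(1/3)⌋. For each l dividing 105, iterate w ≥ l with w dividing 105/l, and set h = 105/(l·w).
Triples found (5): (1×1×105), (1×3×35), (1×5×21), (1×7×15), (3×5×7)

(1×1×105), (1×3×35), (1×5×21), (1×7×15), (3×5×7)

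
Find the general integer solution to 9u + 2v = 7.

Step 1: Compute gcd(9, 2) = 1.
Since 1 divides 7, solutions exist.

Step 2: Find a particular solution using extended Euclidean algorithm.
We get u₀ = 7, v₀ = -28.
Check: 9*7 + 2*-28 = 7 = 7 ✓

Step 3: Write the general solution.
u = 7 + (2/1)t = 7 + 2t
v = -28 - (9/1)t = -28 - 9t
for any integer t.

u = 7 + 2t, v = -28 - 9t for integer t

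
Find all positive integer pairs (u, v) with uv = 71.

The positive divisors of 71 are: 1, 71.
Each divisor d gives the pair (d, 71/d):
(1, 71), (71, 1)

(1, 71), (71, 1)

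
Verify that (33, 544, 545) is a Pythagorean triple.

Compute a² + b²:
33² + 544² = 1089 + 295936 = 297025
Compute c²:
545² = 297025
Since 297025 = 297025, it is a Pythagorean triple.

Yes, it is a Pythagorean triple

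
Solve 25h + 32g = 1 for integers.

Step 1: Check solvability.
gcd(25, 32) = 1
Since 1 divides 1, solutions exist.

Step 2: Apply extended Euclidean algorithm to find gcd.
We find integers such that 25*x0 + 32*y0 = 1

Step 3: Scale the particular solution.
Multiply by 1/1 = 1:
h = 9, g = -7

Step 4: Verify.
25*(9) + 32*(-7) = 1 = 1 ✓

h = 9, g = -7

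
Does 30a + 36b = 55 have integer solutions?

Step 1: Compute gcd(30, 36).
gcd(30, 36) = 6

Step 2: Check divisibility.
Does 6 divide 55? 55 = 6 x 9 + 1, so no.

By the theorem on linear Diophantine equations, 30a + 36b = 55 has integer solutions if and only if gcd(30, 36) divides 55. Since 6 does not divide 55, no solutions exist.

No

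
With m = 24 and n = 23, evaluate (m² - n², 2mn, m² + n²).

a = m² - n² = 576 - 529 = 47
b = 2mn = 2·24·23 = 1104
c = m² + n² = 576 + 529 = 1105
Verify: 47² + 1104² = 2209 + 1218816 = 1221025 = 1105² ✓

(47, 1104, 1105)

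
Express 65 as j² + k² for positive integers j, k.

We need to find integers j, k > 0 such that j² + k² = 65.
Trying j = 1: k² = 65 - 1² = 65 - 1 = 64
k = 8
Check: 1² + 8² = 1 + 64 = 65 ✓

65 = 1² + 8²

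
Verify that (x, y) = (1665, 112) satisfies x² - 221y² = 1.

Compute x² = 1665² = 2772225
Compute 221y² = 221·112² = 221·12544 = 2772224
x² - 221y² = 2772225 - 2772224 = 1
Since this equals 1, (1665, 112) is a solution.

Yes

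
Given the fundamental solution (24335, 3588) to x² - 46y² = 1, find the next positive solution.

Solutions to x² - Dy² = 1 are generated by powers of (x₀ + y₀√D).
The next solution satisfies x₁ + y₁√46 = (x₀ + y₀√46)², giving:
x₁ = x₀² + 46y₀² = 24335² + 46·3588² = 592192225 + 592192224 = 1184384449
y₁ = 2x₀y₀ = 2·24335·3588 = 174627960

Verify: 1184384449² - 46·174627960² = 1402766523033033601 - 1402766523033033600 = 1 ✓

x = 1184384449, y = 174627960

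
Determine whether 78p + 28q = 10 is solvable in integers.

Step 1: Compute gcd(78, 28).
gcd(78, 28) = 2

Step 2: Check divisibility.
Does 2 divide 10? 10 = 2 x 5, so yes.

By the theorem on linear Diophantine equations, 78p + 28q = 10 has integer solutions if and only if gcd(78, 28) divides 10. Since 2 | 10, solutions exist.

Yes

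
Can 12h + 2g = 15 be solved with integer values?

Step 1: Compute gcd(12, 2).
gcd(12, 2) = 2

Step 2: Check divisibility.
Does 2 divide 15? 15 = 2 x 7 + 1, so no.

By the theorem on linear Diophantine equations, 12h + 2g = 15 has integer solutions if and only if gcd(12, 2) divides 15. Since 2 does not divide 15, no solutions exist.

No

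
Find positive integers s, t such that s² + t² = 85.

Search for s with 85 - s² a perfect square.
s = 2: 85 - 2² = 85 - 4 = 81 = 9² ✓
So s = 2, t = 9.

s = 2, t = 9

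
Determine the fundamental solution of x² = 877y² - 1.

We need x² = 877y² - 1. Try successive y:
y = 1: x² = 877·1² - 1 = 876, not a perfect square
y = 2: x² = 877·2² - 1 = 3507, not a perfect square
y = 3: x² = 877·3² - 1 = 7892, not a perfect square
...
y = 8149: x² = 877·8149² - 1 = 58238238276 = 241326² ✓
Check: 241326² - 877·8149² = 58238238276 - 58238238277 = -1 ✓

x = 241326, y = 8149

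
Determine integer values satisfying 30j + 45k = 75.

Step 1: Check solvability.
gcd(30, 45) = 15
Since 15 divides 75, solutions exist.

Step 2: Apply extended Euclidean algorithm to find gcd.
We find integers such that 30*x0 + 45*y0 = 15

Step 3: Scale the particular solution.
Multiply by 75/15 = 5:
j = -5, k = 5

Step 4: Verify.
30*(-5) + 45*(5) = 75 = 75 ✓

j = -5, k = 5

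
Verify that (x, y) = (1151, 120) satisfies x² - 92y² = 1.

Compute x² = 1151² = 1324801
Compute 92y² = 92·120² = 92·14400 = 1324800
x² - 92y² = 1324801 - 1324800 = 1
Since this equals 1, (1151, 120) is a solution.

Yes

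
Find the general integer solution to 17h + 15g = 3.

Step 1: Compute gcd(17, 15) = 1.
Since 1 divides 3, solutions exist.

Step 2: Find a particular solution using extended Euclidean algorithm.
We get h₀ = -21, g₀ = 24.
Check: 17*-21 + 15*24 = 3 = 3 ✓

Step 3: Write the general solution.
h = -21 + (15/1)t = -21 + 15t
g = 24 - (17/1)t = 24 - 17t
for any integer t.

h = -21 + 15t, g = 24 - 17t for integer t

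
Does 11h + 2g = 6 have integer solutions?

Step 1: Compute gcd(11, 2).
gcd(11, 2) = 1

Step 2: Check divisibility.
Does 1 divide 6? 6 = 1 x 6, so yes.

By the theorem on linear Diophantine equations, 11h + 2g = 6 has integer solutions if and only if gcd(11, 2) divides 6. Since 1 | 6, solutions exist.

Yes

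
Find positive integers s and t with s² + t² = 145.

We need to find integers s, t > 0 such that s² + t² = 145.
Trying s = 1: t² = 145 - 1² = 145 - 1 = 144
t = 12
Check: 1² + 12² = 1 + 144 = 145 ✓

145 = 1² + 12²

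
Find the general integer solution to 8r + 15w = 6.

Step 1: Compute gcd(8, 15) = 1.
Since 1 divides 6, solutions exist.

Step 2: Find a particular solution using extended Euclidean algorithm.
We get r₀ = 12, w₀ = -6.
Check: 8*12 + 15*-6 = 6 = 6 ✓

Step 3: Write the general solution.
r = 12 + (15/1)t = 12 + 15t
w = -6 - (8/1)t = -6 - 8t
for any integer t.

r = 12 + 15t, w = -6 - 8t for integer t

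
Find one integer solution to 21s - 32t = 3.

Step 1: Check solvability.
gcd(21, 32) = 1
Since 1 divides 3, solutions exist.

Step 2: Apply extended Euclidean algorithm to find gcd.
We find integers such that 21*x0 + 32*y0 = 1

Step 3: Scale the particular solution.
Multiply by 3/1 = 3:
s = -9, t = -6

Step 4: Verify.
21*(-9) - 32*(-6) = 3 = 3 ✓

s = -9, t = -6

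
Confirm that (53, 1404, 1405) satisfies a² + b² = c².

Compute a² + b² = 53² + 1404² = 2809 + 1971216 = 1974025
Compute c² = 1405² = 1974025
Since 1974025 = 1974025, confirmed.

Yes, it is a Pythagorean triple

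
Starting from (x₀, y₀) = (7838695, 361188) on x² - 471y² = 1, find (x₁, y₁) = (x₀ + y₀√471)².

Solutions to x² - Dy² = 1 are generated by powers of (x₀ + y₀√D).
The next solution satisfies x₁ + y₁√471 = (x₀ + y₀√471)², giving:
x₁ = x₀² + 471y₀² = 7838695² + 471·361188² = 61445139303025 + 61445139303024 = 122890278606049
y₁ = 2x₀y₀ = 2·7838695·361188 = 5662485139320

Verify: 122890278606049² - 471·5662485139320² = 15102020575872344550539390401 - 15102020575872344550539390400 = 1 ✓

x = 122890278606049, y = 5662485139320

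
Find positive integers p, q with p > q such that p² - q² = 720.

Factor: p² - q² = (p+q)(p-q) = 720.
We need two factors of 720 with the same parity.
Use p+q = 360 and p-q = 2 (product 360·2 = 720).
Adding: 2p = 362, so p = 181.
Subtracting: 2q = 358, so q = 179.
Check: 181² - 179² = 32761 - 32041 = 720 ✓

p = 181, q = 179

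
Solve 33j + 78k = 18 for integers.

Step 1: Check solvability.
gcd(33, 78) = 3
Since 3 divides 18, solutions exist.

Step 2: Apply extended Euclidean algorithm to find gcd.
We find integers such that 33*x0 + 78*y0 = 3

Step 3: Scale the particular solution.
Multiply by 18/3 = 6:
j = -42, k = 18

Step 4: Verify.
33*(-42) + 78*(18) = 18 = 18 ✓

j = -42, k = 18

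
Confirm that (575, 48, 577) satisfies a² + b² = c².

Compute a² + b² = 575² + 48² = 330625 + 2304 = 332929
Compute c² = 577² = 332929
Since 332929 = 332929, confirmed.

Yes, it is a Pythagorean triple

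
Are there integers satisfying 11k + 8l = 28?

Step 1: Compute gcd(11, 8).
gcd(11, 8) = 1

Step 2: Check divisibility.
Does 1 divide 28? 28 = 1 x 28, so yes.

By the theorem on linear Diophantine equations, 11k + 8l = 28 has integer solutions if and only if gcd(11, 8) divides 28. Since 1 | 28, solutions exist.

Yes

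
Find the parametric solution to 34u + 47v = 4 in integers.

Step 1: Compute gcd(34, 47) = 1.
Since 1 divides 4, solutions exist.

Step 2: Find a particular solution using extended Euclidean algorithm.
We get u₀ = 72, v₀ = -52.
Check: 34*72 + 47*-52 = 4 = 4 ✓

Step 3: Write the general solution.
u = 72 + (47/1)t = 72 + 47t
v = -52 - (34/1)t = -52 - 34t
for any integer t.

u = 72 + 47t, v = -52 - 34t for integer t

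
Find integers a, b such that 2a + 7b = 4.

Step 1: Check solvability.
gcd(2, 7) = 1
Since 1 divides 4, solutions exist.

Step 2: Apply extended Euclidean algorithm to find gcd.
We find integers such that 2*x0 + 7*y0 = 1

Step 3: Scale the particular solution.
Multiply by 4/1 = 4:
a = -12, b = 4

Step 4: Verify.
2*(-12) + 7*(4) = 4 = 4 ✓

a = -12, b = 4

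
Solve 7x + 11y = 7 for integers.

Step 1: Check solvability.
gcd(7, 11) = 1
Since 1 divides 7, solutions exist.

Step 2: Apply extended Euclidean algorithm to find gcd.
We find integers such that 7*x0 + 11*y0 = 1

Step 3: Scale the particular solution.
Multiply by 7/1 = 7:
x = -21, y = 14

Step 4: Verify.
7*(-21) + 11*(14) = 7 = 7 ✓

x = -21, y = 14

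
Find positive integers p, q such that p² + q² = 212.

Search for p with 212 - p² a perfect square.
p = 4: 212 - 4² = 212 - 16 = 196 = 14² ✓
So p = 4, q = 14.

p = 4, q = 14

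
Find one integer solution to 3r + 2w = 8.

Step 1: Check solvability.
gcd(3, 2) = 1
Since 1 divides 8, solutions exist.

Step 2: Apply extended Euclidean algorithm to find gcd.
We find integers such that 3*x0 + 2*y0 = 1

Step 3: Scale the particular solution.
Multiply by 8/1 = 8:
r = 8, w = -8

Step 4: Verify.
3*(8) + 2*(-8) = 8 = 8 ✓

r = 8, w = -8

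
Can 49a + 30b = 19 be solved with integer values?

Step 1: Compute gcd(49, 30).
gcd(49, 30) = 1

Step 2: Check divisibility.
Does 1 divide 19? 19 = 1 x 19, so yes.

By the theorem on linear Diophantine equations, 49a + 30b = 19 has integer solutions if and only if gcd(49, 30) divides 19. Since 1 | 19, solutions exist.

Yes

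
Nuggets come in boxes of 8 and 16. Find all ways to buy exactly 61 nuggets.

We need non-negative integers (x, y) with 8x + 16y = 61.
For each x in 0..7, check if 61 - 8x is a non-negative multiple of 16.
No x yields an integer y ≥ 0.

No solution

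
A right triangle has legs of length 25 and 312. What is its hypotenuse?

c² = a² + b² = 25² + 312² = 625 + 97344 = 97969
c = 313

313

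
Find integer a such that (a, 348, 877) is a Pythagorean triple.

a² = c² - b² = 877² - 348² = 769129 - 121104 = 648025
a = sqrt(648025) = 805

805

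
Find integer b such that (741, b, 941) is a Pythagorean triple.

b² = c² - a² = 941² - 741² = 885481 - 549081 = 336400
b = sqrt(336400) = 580

580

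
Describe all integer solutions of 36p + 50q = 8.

Step 1: Compute gcd(36, 50) = 2.
Since 2 divides 8, solutions exist.

Step 2: Find a particular solution using extended Euclidean algorithm.
We get p₀ = 28, q₀ = -20.
Check: 36*28 + 50*-20 = 8 = 8 ✓

Step 3: Write the general solution.
p = 28 + (50/2)t = 28 + 25t
q = -20 - (36/2)t = -20 - 18t
for any integer t.

p = 28 + 25t, q = -20 - 18t for integer t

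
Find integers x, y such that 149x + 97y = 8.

Step 1: Check solvability.
gcd(149, 97) = 1
Since 1 divides 8, solutions exist.

Step 2: Apply extended Euclidean algorithm to find gcd.
We find integers such that 149*x0 + 97*y0 = 1

Step 3: Scale the particular solution.
Multiply by 8/1 = 8:
x = 224, y = -344

Step 4: Verify.
149*(224) + 97*(-344) = 8 = 8 ✓

x = 224, y = -344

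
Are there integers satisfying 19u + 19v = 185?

Step 1: Compute gcd(19, 19).
gcd(19, 19) = 19

Step 2: Check divisibility.
Does 19 divide 185? 185 = 19 x 9 + 14, so no.

By the theorem on linear Diophantine equations, 19u + 19v = 185 has integer solutions if and only if gcd(19, 19) divides 185. Since 19 does not divide 185, no solutions exist.

No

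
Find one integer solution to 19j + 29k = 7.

Step 1: Check solvability.
gcd(19, 29) = 1
Since 1 divides 7, solutions exist.

Step 2: Apply extended Euclidean algorithm to find gcd.
We find integers such that 19*x0 + 29*y0 = 1

Step 3: Scale the particular solution.
Multiply by 7/1 = 7:
j = -21, k = 14

Step 4: Verify.
19*(-21) + 29*(14) = 7 = 7 ✓

j = -21, k = 14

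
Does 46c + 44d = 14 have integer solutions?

Step 1: Compute gcd(46, 44).
gcd(46, 44) = 2

Step 2: Check divisibility.
Does 2 divide 14? 14 = 2 x 7, so yes.

By the theorem on linear Diophantine equations, 46c + 44d = 14 has integer solutions if and only if gcd(46, 44) divides 14. Since 2 | 14, solutions exist.

Yes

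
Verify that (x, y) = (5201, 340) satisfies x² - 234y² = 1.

Compute x² = 5201² = 27050401
Compute 234y² = 234·340² = 234·115600 = 27050400
x² - 234y² = 27050401 - 27050400 = 1
Since this equals 1, (5201, 340) is a solution.

Yes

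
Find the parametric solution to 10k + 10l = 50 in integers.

Step 1: Compute gcd(10, 10) = 10.
Since 10 divides 50, solutions exist.

Step 2: Find a particular solution using extended Euclidean algorithm.
We get k₀ = 0, l₀ = 5.
Check: 10*0 + 10*5 = 50 = 50 ✓

Step 3: Write the general solution.
k = 0 + (10/10)t = 0 + 1t
l = 5 - (10/10)t = 5 - 1t
for any integer t.

k = 0 + 1t, l = 5 - 1t for integer t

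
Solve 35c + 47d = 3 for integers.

Step 1: Check solvability.
gcd(35, 47) = 1
Since 1 divides 3, solutions exist.

Step 2: Apply extended Euclidean algorithm to find gcd.
We find integers such that 35*x0 + 47*y0 = 1

Step 3: Scale the particular solution.
Multiply by 3/1 = 3:
c = -12, d = 9

Step 4: Verify.
35*(-12) + 47*(9) = 3 = 3 ✓

c = -12, d = 9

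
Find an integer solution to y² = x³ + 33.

Try small integer x values and check whether x³ + 33 is a perfect square.
x = -2: x³ + 33 = -2³ + 33 = -8 + 33 = 25
Is 25 a perfect square? 5² = 25 ✓
So (x, y) = (-2, -5) is a solution.

x = -2, y = -5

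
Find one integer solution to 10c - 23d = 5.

Step 1: Check solvability.
gcd(10, 23) = 1
Since 1 divides 5, solutions exist.

Step 2: Apply extended Euclidean algorithm to find gcd.
We find integers such that 10*x0 + 23*y0 = 1

Step 3: Scale the particular solution.
Multiply by 5/1 = 5:
c = 35, d = 15

Step 4: Verify.
10*(35) - 23*(15) = 5 = 5 ✓

c = 35, d = 15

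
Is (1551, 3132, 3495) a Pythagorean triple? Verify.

Compute a² + b² = 1551² + 3132² = 2405601 + 9809424 = 12215025
Compute c² = 3495² = 12215025
Since 12215025 = 12215025, confirmed.

Yes, it is a Pythagorean triple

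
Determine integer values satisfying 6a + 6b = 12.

Step 1: Check solvability.
gcd(6, 6) = 6
Since 6 divides 12, solutions exist.

Step 2: Apply extended Euclidean algorithm to find gcd.
We find integers such that 6*x0 + 6*y0 = 6

Step 3: Scale the particular solution.
Multiply by 12/6 = 2:
a = 0, b = 2

Step 4: Verify.
6*(0) + 6*(2) = 12 = 12 ✓

a = 0, b = 2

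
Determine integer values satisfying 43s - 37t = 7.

Step 1: Check solvability.
gcd(43, 37) = 1
Since 1 divides 7, solutions exist.

Step 2: Apply extended Euclidean algorithm to find gcd.
We find integers such that 43*x0 + 37*y0 = 1

Step 3: Scale the particular solution.
Multiply by 7/1 = 7:
s = -42, t = -49

Step 4: Verify.
43*(-42) - 37*(-49) = 7 = 7 ✓

s = -42, t = -49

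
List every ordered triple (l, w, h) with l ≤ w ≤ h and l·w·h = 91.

Iterate l from 1 to ⌊91^(1/3)⌋. For each l dividing 91, iterate w ≥ l with w dividing 91/l, and set h = 91/(l·w).
Triples found (2): (1×1×91), (1×7×13)

(1×1×91), (1×7×13)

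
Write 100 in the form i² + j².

We need to find integers i, j > 0 such that i² + j² = 100.
Trying i = 6: j² = 100 - 6² = 100 - 36 = 64
j = 8
Check: 6² + 8² = 36 + 64 = 100 ✓

100 = 6² + 8²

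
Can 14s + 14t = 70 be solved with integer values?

Step 1: Compute gcd(14, 14).
gcd(14, 14) = 14

Step 2: Check divisibility.
Does 14 divide 70? 70 = 14 x 5, so yes.

By the theorem on linear Diophantine equations, 14s + 14t = 70 has integer solutions if and only if gcd(14, 14) divides 70. Since 14 | 70, solutions exist.

Yes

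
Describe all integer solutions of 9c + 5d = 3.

Step 1: Compute gcd(9, 5) = 1.
Since 1 divides 3, solutions exist.

Step 2: Find a particular solution using extended Euclidean algorithm.
We get c₀ = -3, d₀ = 6.
Check: 9*-3 + 5*6 = 3 = 3 ✓

Step 3: Write the general solution.
c = -3 + (5/1)t = -3 + 5t
d = 6 - (9/1)t = 6 - 9t
for any integer t.

c = -3 + 5t, d = 6 - 9t for integer t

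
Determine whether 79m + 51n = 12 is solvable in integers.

Step 1: Compute gcd(79, 51).
gcd(79, 51) = 1

Step 2: Check divisibility.
Does 1 divide 12? 12 = 1 x 12, so yes.

By the theorem on linear Diophantine equations, 79m + 51n = 12 has integer solutions if and only if gcd(79, 51) divides 12. Since 1 | 12, solutions exist.

Yes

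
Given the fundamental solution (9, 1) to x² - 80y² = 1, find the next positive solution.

Solutions to x² - Dy² = 1 are generated by powers of (x₀ + y₀√D).
The next solution satisfies x₁ + y₁√80 = (x₀ + y₀√80)², giving:
x₁ = x₀² + 80y₀² = 9² + 80·1² = 81 + 80 = 161
y₁ = 2x₀y₀ = 2·9·1 = 18

Verify: 161² - 80·18² = 25921 - 25920 = 1 ✓

x = 161, y = 18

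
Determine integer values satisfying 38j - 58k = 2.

Step 1: Check solvability.
gcd(38, 58) = 2
Since 2 divides 2, solutions exist.

Step 2: Apply extended Euclidean algorithm to find gcd.
We find integers such that 38*x0 + 58*y0 = 2

Step 3: Scale the particular solution.
Multiply by 2/2 = 1:
j = -3, k = -2

Step 4: Verify.
38*(-3) - 58*(-2) = 2 = 2 ✓

j = -3, k = -2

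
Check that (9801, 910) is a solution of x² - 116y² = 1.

Compute x² = 9801² = 96059601
Compute 116y² = 116·910² = 116·828100 = 96059600
x² - 116y² = 96059601 - 96059600 = 1
Since this equals 1, (9801, 910) is a solution.

Yes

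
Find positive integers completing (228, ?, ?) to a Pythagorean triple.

We need the other leg and hypotenuse such that 228² + x² = c².
Take x = 325, c = 397: 228² + 325² = 51984 + 105625 = 157609 = 397² ✓
Triple: (325, 228, 397)

(325, 228, 397)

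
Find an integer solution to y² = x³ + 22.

Try small integer x values and check whether x³ + 22 is a perfect square.
x = 3: x³ + 22 = 3³ + 22 = 27 + 22 = 49
Is 49 a perfect square? 7² = 49 ✓
So (x, y) = (3, 7) is a solution.

x = 3, y = 7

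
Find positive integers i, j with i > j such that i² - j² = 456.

Factor: i² - j² = (i+j)(i-j) = 456.
We need two factors of 456 with the same parity.
Use i+j = 228 and i-j = 2 (product 228·2 = 456).
Adding: 2i = 230, so i = 115.
Subtracting: 2j = 226, so j = 113.
Check: 115² - 113² = 13225 - 12769 = 456 ✓

i = 115, j = 113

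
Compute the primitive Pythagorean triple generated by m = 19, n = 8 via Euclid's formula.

a = m² - n² = 361 - 64 = 297
b = 2mn = 2·19·8 = 304
c = m² + n² = 361 + 64 = 425
Verify: 297² + 304² = 88209 + 92416 = 180625 = 425² ✓

(297, 304, 425)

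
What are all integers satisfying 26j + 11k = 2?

Step 1: Compute gcd(26, 11) = 1.
Since 1 divides 2, solutions exist.

Step 2: Find a particular solution using extended Euclidean algorithm.
We get j₀ = 6, k₀ = -14.
Check: 26*6 + 11*-14 = 2 = 2 ✓

Step 3: Write the general solution.
j = 6 + (11/1)t = 6 + 11t
k = -14 - (26/1)t = -14 - 26t
for any integer t.

j = 6 + 11t, k = -14 - 26t for integer t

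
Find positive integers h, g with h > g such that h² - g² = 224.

Factor: h² - g² = (h+g)(h-g) = 224.
We need two factors of 224 with the same parity.
Use h+g = 112 and h-g = 2 (product 112·2 = 224).
Adding: 2h = 114, so h = 57.
Subtracting: 2g = 110, so g = 55.
Check: 57² - 55² = 3249 - 3025 = 224 ✓

h = 57, g = 55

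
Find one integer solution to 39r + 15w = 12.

Step 1: Check solvability.
gcd(39, 15) = 3
Since 3 divides 12, solutions exist.

Step 2: Apply extended Euclidean algorithm to find gcd.
We find integers such that 39*x0 + 15*y0 = 3

Step 3: Scale the particular solution.
Multiply by 12/3 = 4:
r = 8, w = -20

Step 4: Verify.
39*(8) + 15*(-20) = 12 = 12 ✓

r = 8, w = -20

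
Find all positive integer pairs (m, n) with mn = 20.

The positive divisors of 20 are: 1, 2, 4, 5, 10, 20.
Each divisor d gives the pair (d, 20/d):
(1, 20), (2, 10), (4, 5), (5, 4), (10, 2), (20, 1)

(1, 20), (2, 10), (4, 5), (5, 4), (10, 2), (20, 1)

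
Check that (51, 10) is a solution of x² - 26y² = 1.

Compute x² = 51² = 2601
Compute 26y² = 26·10² = 26·100 = 2600
x² - 26y² = 2601 - 2600 = 1
Since this equals 1, (51, 10) is a solution.

Yes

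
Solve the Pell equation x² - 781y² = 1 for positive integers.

We seek the smallest positive integers (x, y) with x² - 781y² = 1, i.e., x² = 781y² + 1.
Try successive y values:
y = 1: x² = 781·1² + 1 = 782, not a perfect square
y = 2: x² = 781·2² + 1 = 3125, not a perfect square
y = 3: x² = 781·3² + 1 = 7030, not a perfect square
... continuing the search (or via continued fractions) ...
y = 2419140: x² = 781·2419140² + 1 = 4570598143227601, x = 67606199 ✓

Verify: 67606199² - 781·2419140² = 4570598143227601 - 4570598143227600 = 1 ✓

x = 67606199, y = 2419140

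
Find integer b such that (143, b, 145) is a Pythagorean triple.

b² = c² - a² = 145² - 143² = 21025 - 20449 = 576
b = sqrt(576) = 24

24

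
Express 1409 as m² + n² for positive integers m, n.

We need to find integers m, n > 0 such that m² + n² = 1409.
Trying m = 25: n² = 1409 - 25² = 1409 - 625 = 784
n = 28
Check: 25² + 28² = 625 + 784 = 1409 ✓

1409 = 25² + 28²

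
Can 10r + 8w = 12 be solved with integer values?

Step 1: Compute gcd(10, 8).
gcd(10, 8) = 2

Step 2: Check divisibility.
Does 2 divide 12? 12 = 2 x 6, so yes.

By the theorem on linear Diophantine equations, 10r + 8w = 12 has integer solutions if and only if gcd(10, 8) divides 12. Since 2 | 12, solutions exist.

Yes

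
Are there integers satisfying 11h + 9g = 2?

Step 1: Compute gcd(11, 9).
gcd(11, 9) = 1

Step 2: Check divisibility.
Does 1 divide 2? 2 = 1 x 2, so yes.

By the theorem on linear Diophantine equations, 11h + 9g = 2 has integer solutions if and only if gcd(11, 9) divides 2. Since 1 | 2, solutions exist.

Yes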